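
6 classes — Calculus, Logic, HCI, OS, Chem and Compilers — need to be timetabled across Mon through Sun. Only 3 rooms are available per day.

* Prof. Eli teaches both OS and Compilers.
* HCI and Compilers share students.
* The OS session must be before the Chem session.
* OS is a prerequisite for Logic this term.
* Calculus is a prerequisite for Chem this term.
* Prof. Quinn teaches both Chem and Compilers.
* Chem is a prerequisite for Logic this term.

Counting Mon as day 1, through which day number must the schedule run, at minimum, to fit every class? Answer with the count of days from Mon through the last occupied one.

The precedence chain requires at least 3 distinct days.
With at most 3 per day and 6 classes, at least 2 days are needed.
3 works (last occupied day: Wed): for example HCI in Mon; Compilers in Wed; Calculus in Mon; OS in Mon; Logic in Wed; Chem in Tue.

3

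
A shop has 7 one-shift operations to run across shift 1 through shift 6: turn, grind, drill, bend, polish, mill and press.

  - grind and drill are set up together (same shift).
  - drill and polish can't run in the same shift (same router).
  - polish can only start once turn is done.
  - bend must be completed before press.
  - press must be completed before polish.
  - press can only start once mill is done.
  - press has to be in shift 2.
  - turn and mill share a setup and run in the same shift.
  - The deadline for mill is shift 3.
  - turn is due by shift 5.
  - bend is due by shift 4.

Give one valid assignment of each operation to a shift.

press in shift 2; drill in shift 1; turn in shift 1; grind in shift 1; polish in shift 3; bend in shift 1; mill in shift 1

Checking: bend(shift 1) before press(shift 2); turn(shift 1) before polish(shift 3); mill(shift 1) before press(shift 2); press(shift 2) before polish(shift 3); drill(shift 1) != polish(shift 3); grind = drill = shift 1; turn = mill = shift 1; mill=shift 1 in [shift 1,shift 3]; press=shift 2 in [shift 2,shift 2]; turn=shift 1 in [shift 1,shift 5]; bend=shift 1 in [shift 1,shift 4].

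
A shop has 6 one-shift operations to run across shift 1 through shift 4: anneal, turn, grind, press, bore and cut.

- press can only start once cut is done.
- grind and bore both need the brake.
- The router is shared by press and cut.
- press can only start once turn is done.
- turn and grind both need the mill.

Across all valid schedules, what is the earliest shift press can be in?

shift 2

Precedence pushes press to at least shift 2.
press at shift 2 is achievable: press=shift 2, anneal=shift 1, grind=shift 2, turn=shift 1, cut=shift 1, bore=shift 1.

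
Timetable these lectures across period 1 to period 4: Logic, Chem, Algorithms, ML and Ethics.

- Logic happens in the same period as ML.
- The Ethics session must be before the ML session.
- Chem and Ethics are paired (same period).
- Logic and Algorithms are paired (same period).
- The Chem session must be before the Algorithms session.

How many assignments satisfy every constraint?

6

Splitting on Logic: it can be period 2 (1), period 3 (2), period 4 (3). Listing each branch's schedules as (Chem, Algorithms, ML, Ethics) by period number:
Logic=period 2: (1,2,2,1) — 1.
Logic=period 3: (1,3,3,1) (2,3,3,2) — 2.
Logic=period 4: (1,4,4,1) (2,4,4,2) (3,4,4,3) — 3.
Summing: 1 + 2 + 3 = 6.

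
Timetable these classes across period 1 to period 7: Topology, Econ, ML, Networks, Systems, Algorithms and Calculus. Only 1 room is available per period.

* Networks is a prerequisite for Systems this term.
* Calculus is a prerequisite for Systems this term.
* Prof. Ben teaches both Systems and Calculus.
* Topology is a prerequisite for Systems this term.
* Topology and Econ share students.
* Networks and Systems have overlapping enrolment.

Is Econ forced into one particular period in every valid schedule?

No

Econ can be period 1 (e.g. Algorithms=period 7, Calculus=period 4, Topology=period 2, ML=period 6, Econ=period 1, Systems=period 5, Networks=period 3) or period 2 (e.g. Calculus -> period 4, Econ -> period 2, Networks -> period 3, Algorithms -> period 7, ML -> period 6, Topology -> period 1, Systems -> period 5).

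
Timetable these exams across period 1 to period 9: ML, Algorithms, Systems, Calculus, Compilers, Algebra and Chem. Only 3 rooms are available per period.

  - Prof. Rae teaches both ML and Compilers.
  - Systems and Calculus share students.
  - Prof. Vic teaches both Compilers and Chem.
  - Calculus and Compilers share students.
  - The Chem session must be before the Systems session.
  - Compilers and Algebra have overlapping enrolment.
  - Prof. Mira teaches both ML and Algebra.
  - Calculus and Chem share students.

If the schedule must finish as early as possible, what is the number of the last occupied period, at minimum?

The precedence chain requires at least 2 distinct periods.
With at most 3 per period and 7 exams, at least 3 periods are needed.
3 works (last occupied period: period 3): for example Algorithms -> period 1, Calculus -> period 3, Chem -> period 1, Compilers -> period 2, Systems -> period 2, ML -> period 1, Algebra -> period 3.

period 3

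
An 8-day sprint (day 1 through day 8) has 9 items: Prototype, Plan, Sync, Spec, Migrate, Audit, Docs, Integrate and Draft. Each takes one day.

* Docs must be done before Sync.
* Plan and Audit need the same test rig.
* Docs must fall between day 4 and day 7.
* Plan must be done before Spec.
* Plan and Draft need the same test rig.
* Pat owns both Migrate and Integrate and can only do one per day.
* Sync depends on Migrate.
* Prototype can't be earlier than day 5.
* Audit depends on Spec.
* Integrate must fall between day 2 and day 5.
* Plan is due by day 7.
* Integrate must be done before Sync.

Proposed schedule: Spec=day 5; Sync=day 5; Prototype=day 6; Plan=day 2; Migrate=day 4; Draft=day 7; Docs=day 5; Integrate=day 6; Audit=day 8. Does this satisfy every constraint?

Integrate must fall between day 2 and day 5 — violated.
Docs must be done before Sync — violated.
Docs must fall between day 4 and day 7 — holds.
Plan and Audit need the same test rig — holds.
Plan must be done before Spec — holds.
Audit depends on Spec — holds.
Prototype can't be earlier than day 5 — holds.
Plan is due by day 7 — holds.
Integrate must be done before Sync — violated.
Pat owns both Migrate and Integrate and can only do one per day — holds.
Sync depends on Migrate — holds.
Plan and Draft need the same test rig — holds.

Invalid. Integrate must be done before Sync.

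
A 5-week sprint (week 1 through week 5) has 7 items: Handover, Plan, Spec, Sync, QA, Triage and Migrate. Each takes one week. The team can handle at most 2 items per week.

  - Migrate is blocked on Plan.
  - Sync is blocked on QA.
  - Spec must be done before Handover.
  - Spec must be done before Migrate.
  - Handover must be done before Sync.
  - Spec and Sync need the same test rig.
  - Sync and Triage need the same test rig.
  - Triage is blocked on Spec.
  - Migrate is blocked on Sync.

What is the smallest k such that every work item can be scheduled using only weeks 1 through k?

The precedence chain requires at least 4 distinct weeks.
With at most 2 per week and 7 work items, at least 4 weeks are needed.
4 works (last occupied week: week 4): for example Handover -> week 2, Sync -> week 3, Migrate -> week 4, Triage -> week 4, Plan -> week 1, QA -> week 2, Spec -> week 1.

4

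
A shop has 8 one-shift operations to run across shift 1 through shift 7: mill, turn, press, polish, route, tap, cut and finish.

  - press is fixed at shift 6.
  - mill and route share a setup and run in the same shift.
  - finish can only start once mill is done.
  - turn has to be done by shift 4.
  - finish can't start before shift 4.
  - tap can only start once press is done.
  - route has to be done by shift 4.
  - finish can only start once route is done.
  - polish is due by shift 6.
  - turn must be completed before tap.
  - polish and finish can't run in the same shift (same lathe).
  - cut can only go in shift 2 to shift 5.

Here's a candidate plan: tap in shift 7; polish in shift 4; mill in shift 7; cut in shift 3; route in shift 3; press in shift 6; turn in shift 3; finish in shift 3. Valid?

No. finish can only start once mill is done is not satisfied.

finish can only start once route is done — violated.
finish can't start before shift 4 — violated.
polish is due by shift 6 — holds.
finish can only start once mill is done — violated.
mill and route share a setup and run in the same shift — violated.
turn has to be done by shift 4 — holds.
polish and finish can't run in the same shift (same lathe) — holds.
press is fixed at shift 6 — holds.
tap can only start once press is done — holds.
cut can only go in shift 2 to shift 5 — holds.
turn must be completed before tap — holds.
route has to be done by shift 4 — holds.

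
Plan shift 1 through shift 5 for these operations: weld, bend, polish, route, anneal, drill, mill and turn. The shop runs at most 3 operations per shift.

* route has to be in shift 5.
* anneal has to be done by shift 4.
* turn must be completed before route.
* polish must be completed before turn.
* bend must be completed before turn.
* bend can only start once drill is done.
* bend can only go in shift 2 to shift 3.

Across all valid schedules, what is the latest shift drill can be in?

shift 2

Downstream work caps drill at shift 2.
drill at shift 2 is achievable: route=shift 5; polish=shift 1; anneal=shift 1; mill=shift 2; weld=shift 1; bend=shift 3; drill=shift 2; turn=shift 4.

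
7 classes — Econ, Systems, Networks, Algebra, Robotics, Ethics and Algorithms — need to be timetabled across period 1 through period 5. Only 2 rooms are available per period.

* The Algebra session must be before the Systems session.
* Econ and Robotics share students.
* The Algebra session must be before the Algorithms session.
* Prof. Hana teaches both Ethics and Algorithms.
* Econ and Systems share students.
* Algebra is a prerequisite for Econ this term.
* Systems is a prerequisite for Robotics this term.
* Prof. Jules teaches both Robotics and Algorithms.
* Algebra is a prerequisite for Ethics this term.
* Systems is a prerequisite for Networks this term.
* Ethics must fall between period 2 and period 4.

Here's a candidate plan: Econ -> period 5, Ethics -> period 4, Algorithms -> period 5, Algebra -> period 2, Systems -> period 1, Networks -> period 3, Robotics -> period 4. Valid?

The Algebra session must be before the Systems session — violated.
Prof. Hana teaches both Ethics and Algorithms — holds.
Prof. Jules teaches both Robotics and Algorithms — holds.
Systems is a prerequisite for Robotics this term — holds.
Only 2 rooms are available per period — holds.
Econ and Systems share students — holds.
Algebra is a prerequisite for Ethics this term — holds.
Algebra is a prerequisite for Econ this term — holds.
Systems is a prerequisite for Networks this term — holds.
Econ and Robotics share students — holds.
The Algebra session must be before the Algorithms session — holds.
Ethics must fall between period 2 and period 4 — holds.

No — it violates: The Algebra session must be before the Systems session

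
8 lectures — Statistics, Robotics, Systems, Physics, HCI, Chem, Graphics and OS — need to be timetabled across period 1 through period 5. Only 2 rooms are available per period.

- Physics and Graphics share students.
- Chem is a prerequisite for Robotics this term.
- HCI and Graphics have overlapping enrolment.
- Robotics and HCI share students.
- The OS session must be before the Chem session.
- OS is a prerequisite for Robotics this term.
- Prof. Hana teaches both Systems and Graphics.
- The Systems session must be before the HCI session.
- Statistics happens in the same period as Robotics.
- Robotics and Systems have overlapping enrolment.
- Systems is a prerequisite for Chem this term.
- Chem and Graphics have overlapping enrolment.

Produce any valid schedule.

Physics=period 4; OS=period 1; Robotics=period 3; Chem=period 2; Graphics=period 5; Systems=period 1; HCI=period 2; Statistics=period 3

Checking: Chem(period 2) before Robotics(period 3); Systems(period 1) before Chem(period 2); OS(period 1) before Chem(period 2); OS(period 1) before Robotics(period 3); Systems(period 1) before HCI(period 2); Systems(period 1) != Graphics(period 5); HCI(period 2) != Graphics(period 5); Robotics(period 3) != HCI(period 2); Physics(period 4) != Graphics(period 5); Chem(period 2) != Graphics(period 5); Robotics(period 3) != Systems(period 1); Statistics = Robotics = period 3; max 2 per period (cap 2).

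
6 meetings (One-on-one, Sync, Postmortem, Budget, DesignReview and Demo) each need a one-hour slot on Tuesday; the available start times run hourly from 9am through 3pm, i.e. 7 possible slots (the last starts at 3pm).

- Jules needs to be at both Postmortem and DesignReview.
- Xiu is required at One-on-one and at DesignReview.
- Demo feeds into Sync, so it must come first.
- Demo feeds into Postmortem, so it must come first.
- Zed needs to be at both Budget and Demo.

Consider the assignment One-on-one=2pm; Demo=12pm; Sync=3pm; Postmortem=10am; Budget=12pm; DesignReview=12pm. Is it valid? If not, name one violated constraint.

Invalid. Zed needs to be at both Budget and Demo.

Xiu is required at One-on-one and at DesignReview — holds.
Demo feeds into Sync, so it must come first — holds.
Jules needs to be at both Postmortem and DesignReview — holds.
Demo feeds into Postmortem, so it must come first — violated.
Zed needs to be at both Budget and Demo — violated.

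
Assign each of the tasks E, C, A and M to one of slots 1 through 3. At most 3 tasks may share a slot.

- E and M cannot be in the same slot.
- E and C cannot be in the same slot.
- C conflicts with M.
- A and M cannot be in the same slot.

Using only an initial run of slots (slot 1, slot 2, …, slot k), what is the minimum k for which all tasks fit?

3 slots

With at most 3 per slot and 4 tasks, at least 2 slots are needed.
Could 2 slots be enough, i.e. nothing placed later than 2? No: E, C and M must all be in different slots (E/C can't share; E/M can't share; C/M can't share), but only 2 slots are available: 3 tasks can't fit in 2 distinct slots.
So 2 slots is not enough.
3 works (last occupied slot: 3): for example A in 1; C in 2; E in 1; M in 3.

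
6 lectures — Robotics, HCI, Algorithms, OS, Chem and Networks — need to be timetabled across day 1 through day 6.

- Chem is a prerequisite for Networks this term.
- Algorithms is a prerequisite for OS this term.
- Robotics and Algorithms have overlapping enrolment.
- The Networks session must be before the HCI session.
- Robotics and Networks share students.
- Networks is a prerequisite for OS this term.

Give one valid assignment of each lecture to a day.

OS=day 3, Robotics=day 3, Algorithms=day 1, Networks=day 2, Chem=day 1, HCI=day 3

Checking: Algorithms(day 1) before OS(day 3); Chem(day 1) before Networks(day 2); Networks(day 2) before OS(day 3); Networks(day 2) before HCI(day 3); Robotics(day 3) != Algorithms(day 1); Robotics(day 3) != Networks(day 2).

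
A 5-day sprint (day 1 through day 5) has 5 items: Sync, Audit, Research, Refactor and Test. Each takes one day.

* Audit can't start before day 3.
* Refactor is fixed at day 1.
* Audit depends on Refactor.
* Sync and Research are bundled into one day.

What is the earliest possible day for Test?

day 1

Test at day 1 is achievable: Audit -> day 3; Sync -> day 1; Research -> day 1; Refactor -> day 1; Test -> day 1.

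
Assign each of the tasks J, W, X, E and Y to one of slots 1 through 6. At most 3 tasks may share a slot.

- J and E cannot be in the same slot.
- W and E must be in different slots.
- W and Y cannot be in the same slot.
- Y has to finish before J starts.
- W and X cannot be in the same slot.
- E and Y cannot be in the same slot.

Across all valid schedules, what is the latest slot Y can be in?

5

Downstream work caps Y at 5.
Y at 5 is achievable: X in 2, W in 1, J in 6, Y in 5, E in 2.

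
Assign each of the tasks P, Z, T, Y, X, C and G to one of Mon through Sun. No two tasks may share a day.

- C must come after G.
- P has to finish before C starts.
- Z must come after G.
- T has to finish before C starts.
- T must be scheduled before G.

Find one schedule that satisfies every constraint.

C in Thu, Y in Sat, G in Tue, P in Wed, X in Sun, T in Mon, Z in Fri

Checking: T(Mon) before G(Tue); G(Tue) before C(Thu); G(Tue) before Z(Fri); P(Wed) before C(Thu); T(Mon) before C(Thu); max 1 per day (cap 1).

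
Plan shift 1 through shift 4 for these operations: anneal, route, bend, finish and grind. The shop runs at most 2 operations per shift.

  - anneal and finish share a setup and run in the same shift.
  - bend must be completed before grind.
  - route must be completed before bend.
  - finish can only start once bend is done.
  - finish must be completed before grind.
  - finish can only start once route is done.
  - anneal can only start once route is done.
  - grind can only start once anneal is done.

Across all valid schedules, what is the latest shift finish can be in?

shift 3

Precedence pushes finish to at least shift 3; downstream work caps finish at shift 3.
finish at shift 3 is achievable: bend -> shift 2; finish -> shift 3; grind -> shift 4; anneal -> shift 3; route -> shift 1.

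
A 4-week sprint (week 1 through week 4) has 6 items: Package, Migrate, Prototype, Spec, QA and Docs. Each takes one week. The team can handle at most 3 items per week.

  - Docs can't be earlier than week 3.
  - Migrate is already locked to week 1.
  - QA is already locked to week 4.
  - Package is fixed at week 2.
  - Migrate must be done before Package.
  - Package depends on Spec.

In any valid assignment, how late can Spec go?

week 1

Downstream work caps Spec at week 1.
Spec at week 1 is achievable: Spec=week 1, Migrate=week 1, Prototype=week 1, QA=week 4, Docs=week 3, Package=week 2.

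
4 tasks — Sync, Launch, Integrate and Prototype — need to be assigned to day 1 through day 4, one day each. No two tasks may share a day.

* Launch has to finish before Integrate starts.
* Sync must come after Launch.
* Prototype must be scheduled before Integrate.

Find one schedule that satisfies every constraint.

Launch -> day 1; Integrate -> day 3; Prototype -> day 2; Sync -> day 4

Checking: Launch(day 1) before Sync(day 4); Prototype(day 2) before Integrate(day 3); Launch(day 1) before Integrate(day 3); max 1 per day (cap 1).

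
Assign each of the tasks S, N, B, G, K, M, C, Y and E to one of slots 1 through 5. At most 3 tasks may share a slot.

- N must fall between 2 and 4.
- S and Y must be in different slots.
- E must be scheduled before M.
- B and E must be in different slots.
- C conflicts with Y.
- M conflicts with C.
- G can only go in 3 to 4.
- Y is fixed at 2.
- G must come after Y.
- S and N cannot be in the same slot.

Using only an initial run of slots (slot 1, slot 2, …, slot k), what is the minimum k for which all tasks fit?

The precedence chain requires at least 2 distinct slots.
With at most 3 per slot and 9 tasks, at least 3 slots are needed.
G can't be placed before 3, so the schedule must run through at least slot 3.
3 works (last occupied slot: 3): for example M=2; S=1; K=1; N=2; Y=2; E=1; C=3; G=3; B=3.

3 slots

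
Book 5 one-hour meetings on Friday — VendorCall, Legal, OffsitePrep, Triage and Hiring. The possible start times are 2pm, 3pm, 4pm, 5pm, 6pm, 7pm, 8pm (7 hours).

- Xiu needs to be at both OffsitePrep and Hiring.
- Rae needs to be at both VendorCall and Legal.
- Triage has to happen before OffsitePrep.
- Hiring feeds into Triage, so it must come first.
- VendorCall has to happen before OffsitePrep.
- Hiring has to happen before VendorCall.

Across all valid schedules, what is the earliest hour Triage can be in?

Precedence pushes Triage to at least 3pm; downstream work caps Triage at 7pm.
Triage at 3pm is achievable: OffsitePrep=4pm; VendorCall=3pm; Hiring=2pm; Triage=3pm; Legal=2pm.

3pm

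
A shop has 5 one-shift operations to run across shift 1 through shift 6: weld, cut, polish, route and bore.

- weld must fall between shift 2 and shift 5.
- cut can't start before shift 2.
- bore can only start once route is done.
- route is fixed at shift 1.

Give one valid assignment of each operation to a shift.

weld in shift 2; bore in shift 2; route in shift 1; cut in shift 2; polish in shift 1

Checking: route(shift 1) before bore(shift 2); weld=shift 2 in [shift 2,shift 5]; route=shift 1 in [shift 1,shift 1]; cut=shift 2 in [shift 2,shift 6].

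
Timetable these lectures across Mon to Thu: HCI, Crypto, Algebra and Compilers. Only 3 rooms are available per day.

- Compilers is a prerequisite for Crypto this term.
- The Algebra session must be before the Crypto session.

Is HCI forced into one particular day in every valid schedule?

HCI can be Mon (e.g. Crypto=Tue, HCI=Mon, Algebra=Mon, Compilers=Mon) or Tue (e.g. HCI=Tue, Crypto=Tue, Algebra=Mon, Compilers=Mon).

No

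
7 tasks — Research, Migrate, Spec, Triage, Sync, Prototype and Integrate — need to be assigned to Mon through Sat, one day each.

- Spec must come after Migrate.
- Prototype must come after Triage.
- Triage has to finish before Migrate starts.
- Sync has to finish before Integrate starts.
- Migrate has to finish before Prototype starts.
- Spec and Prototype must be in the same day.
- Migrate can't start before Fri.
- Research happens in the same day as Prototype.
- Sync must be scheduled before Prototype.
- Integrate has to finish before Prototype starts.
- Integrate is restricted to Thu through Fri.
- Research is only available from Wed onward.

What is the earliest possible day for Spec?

Sat

Precedence pushes Spec to at least Sat.
Spec at Sat is achievable: Prototype -> Sat; Spec -> Sat; Sync -> Mon; Triage -> Mon; Migrate -> Fri; Research -> Sat; Integrate -> Thu.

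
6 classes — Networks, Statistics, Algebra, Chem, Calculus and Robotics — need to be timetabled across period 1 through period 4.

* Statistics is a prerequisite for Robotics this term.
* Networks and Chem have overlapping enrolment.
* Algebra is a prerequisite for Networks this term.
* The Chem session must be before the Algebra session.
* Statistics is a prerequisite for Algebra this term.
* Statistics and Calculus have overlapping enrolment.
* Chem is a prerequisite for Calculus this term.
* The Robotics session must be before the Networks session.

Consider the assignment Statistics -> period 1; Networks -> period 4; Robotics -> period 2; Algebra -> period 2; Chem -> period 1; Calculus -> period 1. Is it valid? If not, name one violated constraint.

Invalid. Statistics and Calculus have overlapping enrolment.

The Robotics session must be before the Networks session — holds.
Statistics is a prerequisite for Robotics this term — holds.
The Chem session must be before the Algebra session — holds.
Chem is a prerequisite for Calculus this term — violated.
Statistics is a prerequisite for Algebra this term — holds.
Statistics and Calculus have overlapping enrolment — violated.
Networks and Chem have overlapping enrolment — holds.
Algebra is a prerequisite for Networks this term — holds.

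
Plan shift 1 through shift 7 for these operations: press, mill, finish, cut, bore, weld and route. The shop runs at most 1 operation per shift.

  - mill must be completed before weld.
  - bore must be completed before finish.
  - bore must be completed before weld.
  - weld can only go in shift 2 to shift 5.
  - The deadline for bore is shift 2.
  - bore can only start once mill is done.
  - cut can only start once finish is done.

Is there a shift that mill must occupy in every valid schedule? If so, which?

shift 1

Downstream work caps mill at shift 1.
So mill is pinned to shift 1.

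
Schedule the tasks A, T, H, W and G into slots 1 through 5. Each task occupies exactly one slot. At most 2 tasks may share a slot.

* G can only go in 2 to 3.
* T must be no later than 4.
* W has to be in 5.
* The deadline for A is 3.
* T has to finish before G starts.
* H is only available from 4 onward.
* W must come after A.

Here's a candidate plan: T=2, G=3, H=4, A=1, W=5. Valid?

W has to be in 5 — holds.
T has to finish before G starts — holds.
W must come after A — holds.
T must be no later than 4 — holds.
At most 2 tasks may share a slot — holds.
H is only available from 4 onward — holds.
G can only go in 2 to 3 — holds.
The deadline for A is 3 — holds.

Yes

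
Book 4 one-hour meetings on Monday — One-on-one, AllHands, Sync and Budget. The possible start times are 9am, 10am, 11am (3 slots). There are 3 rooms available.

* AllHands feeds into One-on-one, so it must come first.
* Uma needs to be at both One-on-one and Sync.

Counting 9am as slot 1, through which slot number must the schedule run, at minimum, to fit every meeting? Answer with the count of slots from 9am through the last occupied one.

2

The precedence chain requires at least 2 distinct slots.
With at most 3 per slot and 4 meetings, at least 2 slots are needed.
2 works (last occupied slot: 10am): for example One-on-one -> 10am, AllHands -> 9am, Sync -> 9am, Budget -> 9am.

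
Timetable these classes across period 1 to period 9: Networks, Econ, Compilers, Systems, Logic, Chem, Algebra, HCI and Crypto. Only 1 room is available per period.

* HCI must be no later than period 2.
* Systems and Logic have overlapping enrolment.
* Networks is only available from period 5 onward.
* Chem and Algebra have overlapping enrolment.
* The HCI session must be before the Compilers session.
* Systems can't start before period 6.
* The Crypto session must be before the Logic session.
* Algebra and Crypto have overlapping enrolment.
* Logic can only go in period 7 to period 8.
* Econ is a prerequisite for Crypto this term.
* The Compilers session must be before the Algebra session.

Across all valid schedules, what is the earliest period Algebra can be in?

period 3

Precedence pushes Algebra to at least period 3.
Algebra at period 3 is achievable: Compilers=period 2, Crypto=period 5, Logic=period 7, Algebra=period 3, Networks=period 8, Chem=period 9, HCI=period 1, Systems=period 6, Econ=period 4.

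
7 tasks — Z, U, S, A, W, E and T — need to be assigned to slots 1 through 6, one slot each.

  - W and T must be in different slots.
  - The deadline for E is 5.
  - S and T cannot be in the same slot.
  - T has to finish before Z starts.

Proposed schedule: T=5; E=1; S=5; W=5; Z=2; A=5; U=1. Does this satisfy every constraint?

No — it violates: S and T cannot be in the same slot

S and T cannot be in the same slot — violated.
W and T must be in different slots — violated.
The deadline for E is 5 — holds.
T has to finish before Z starts — violated.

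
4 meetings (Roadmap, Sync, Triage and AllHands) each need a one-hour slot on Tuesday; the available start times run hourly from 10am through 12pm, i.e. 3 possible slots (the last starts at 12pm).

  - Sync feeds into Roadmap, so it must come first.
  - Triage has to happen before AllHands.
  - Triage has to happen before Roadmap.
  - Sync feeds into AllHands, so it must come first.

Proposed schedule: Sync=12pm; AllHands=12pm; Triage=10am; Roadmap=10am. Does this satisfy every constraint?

Triage has to happen before AllHands — holds.
Triage has to happen before Roadmap — violated.
Sync feeds into AllHands, so it must come first — violated.
Sync feeds into Roadmap, so it must come first — violated.

No — it violates: Sync feeds into Roadmap, so it must come first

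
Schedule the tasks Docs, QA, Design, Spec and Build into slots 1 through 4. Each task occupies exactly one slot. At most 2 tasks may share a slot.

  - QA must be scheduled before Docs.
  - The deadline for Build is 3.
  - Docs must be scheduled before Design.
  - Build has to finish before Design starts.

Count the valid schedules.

36

Splitting on Docs: it can be 2 (16), 3 (20). Listing each branch's schedules as (QA, Design, Spec, Build):
Docs=2: (1,3,1,2) (1,3,2,1) (1,3,3,1) (1,3,3,2) (1,3,4,1) (1,3,4,2) (1,4,1,2) (1,4,1,3) (1,4,2,1) (1,4,2,3) (1,4,3,1) (1,4,3,2) (1,4,3,3) (1,4,4,1) (1,4,4,2) (1,4,4,3) — 16.
Docs=3: (1,4,1,2) (1,4,1,3) (1,4,2,1) (1,4,2,2) (1,4,2,3) (1,4,3,1) (1,4,3,2) (1,4,4,1) (1,4,4,2) (1,4,4,3) (2,4,1,1) (2,4,1,2) (2,4,1,3) (2,4,2,1) (2,4,2,3) (2,4,3,1) (2,4,3,2) (2,4,4,1) (2,4,4,2) (2,4,4,3) — 20.
Summing: 16 + 20 = 36.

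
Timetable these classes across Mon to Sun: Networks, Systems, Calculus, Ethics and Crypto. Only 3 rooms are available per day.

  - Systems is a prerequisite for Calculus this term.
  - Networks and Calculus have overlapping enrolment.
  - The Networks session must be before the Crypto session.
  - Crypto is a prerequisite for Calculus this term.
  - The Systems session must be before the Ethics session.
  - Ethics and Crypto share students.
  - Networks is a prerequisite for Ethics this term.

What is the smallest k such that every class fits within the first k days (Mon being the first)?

The precedence chain requires at least 3 distinct days.
With at most 3 per day and 5 classes, at least 2 days are needed.
3 works (last occupied day: Wed): for example Calculus -> Wed, Crypto -> Tue, Networks -> Mon, Systems -> Mon, Ethics -> Wed.

3 days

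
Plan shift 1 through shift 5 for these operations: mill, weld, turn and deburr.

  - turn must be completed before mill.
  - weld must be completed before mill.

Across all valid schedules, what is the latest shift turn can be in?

Downstream work caps turn at shift 4.
turn at shift 4 is achievable: deburr -> shift 1, mill -> shift 5, turn -> shift 4, weld -> shift 1.

shift 4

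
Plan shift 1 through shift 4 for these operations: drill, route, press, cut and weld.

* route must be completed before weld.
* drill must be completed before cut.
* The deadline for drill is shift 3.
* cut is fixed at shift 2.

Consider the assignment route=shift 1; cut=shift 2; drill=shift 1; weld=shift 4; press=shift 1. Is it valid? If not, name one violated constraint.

route must be completed before weld — holds.
The deadline for drill is shift 3 — holds.
drill must be completed before cut — holds.
cut is fixed at shift 2 — holds.

Valid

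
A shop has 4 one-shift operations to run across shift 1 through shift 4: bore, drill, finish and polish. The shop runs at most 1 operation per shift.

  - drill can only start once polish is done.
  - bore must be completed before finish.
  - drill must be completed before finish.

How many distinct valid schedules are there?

3

Enumerating: bore in shift 3; finish in shift 4; polish in shift 1; drill in shift 2 | polish -> shift 2; bore -> shift 1; finish -> shift 4; drill -> shift 3 | polish in shift 1; drill in shift 3; finish in shift 4; bore in shift 2.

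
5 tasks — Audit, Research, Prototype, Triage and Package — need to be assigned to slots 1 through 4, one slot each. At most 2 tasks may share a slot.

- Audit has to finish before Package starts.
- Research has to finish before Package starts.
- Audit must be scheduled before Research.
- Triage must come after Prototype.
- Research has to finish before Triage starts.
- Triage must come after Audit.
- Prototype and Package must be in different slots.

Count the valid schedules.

15

Splitting on Audit: it can be 1 (12), 2 (3). Listing each branch's schedules as (Research, Prototype, Triage, Package):
Audit=1: (2,1,3,3) (2,1,3,4) (2,1,4,3) (2,1,4,4) (2,2,3,3) (2,2,3,4) (2,2,4,3) (2,2,4,4) (2,3,4,4) (3,1,4,4) (3,2,4,4) (3,3,4,4) — 12.
Audit=2: (3,1,4,4) (3,2,4,4) (3,3,4,4) — 3.
Summing: 12 + 3 = 15.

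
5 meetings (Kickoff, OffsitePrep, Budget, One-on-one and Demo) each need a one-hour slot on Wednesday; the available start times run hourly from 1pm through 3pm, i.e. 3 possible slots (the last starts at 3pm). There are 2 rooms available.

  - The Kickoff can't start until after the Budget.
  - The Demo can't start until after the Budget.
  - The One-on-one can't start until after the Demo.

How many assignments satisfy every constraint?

Enumerating: Demo in 2pm, OffsitePrep in 1pm, Budget in 1pm, Kickoff in 2pm, One-on-one in 3pm | Demo=2pm; One-on-one=3pm; Budget=1pm; OffsitePrep=3pm; Kickoff=2pm | Demo -> 2pm, Budget -> 1pm, Kickoff -> 3pm, OffsitePrep -> 1pm, One-on-one -> 3pm | Budget=1pm; Demo=2pm; OffsitePrep=2pm; Kickoff=3pm; One-on-one=3pm.

4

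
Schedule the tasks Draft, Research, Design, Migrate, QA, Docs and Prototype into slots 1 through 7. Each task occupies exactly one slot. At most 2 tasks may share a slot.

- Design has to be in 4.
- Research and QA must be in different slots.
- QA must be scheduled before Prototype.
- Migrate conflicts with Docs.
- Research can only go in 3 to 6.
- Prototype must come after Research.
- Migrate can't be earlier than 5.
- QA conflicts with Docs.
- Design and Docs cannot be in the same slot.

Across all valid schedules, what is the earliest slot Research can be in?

3

Research is available from 3; Research's own window allows nothing later than 6.
Research at 3 is achievable: Research -> 3; Docs -> 2; QA -> 1; Prototype -> 4; Draft -> 1; Design -> 4; Migrate -> 5.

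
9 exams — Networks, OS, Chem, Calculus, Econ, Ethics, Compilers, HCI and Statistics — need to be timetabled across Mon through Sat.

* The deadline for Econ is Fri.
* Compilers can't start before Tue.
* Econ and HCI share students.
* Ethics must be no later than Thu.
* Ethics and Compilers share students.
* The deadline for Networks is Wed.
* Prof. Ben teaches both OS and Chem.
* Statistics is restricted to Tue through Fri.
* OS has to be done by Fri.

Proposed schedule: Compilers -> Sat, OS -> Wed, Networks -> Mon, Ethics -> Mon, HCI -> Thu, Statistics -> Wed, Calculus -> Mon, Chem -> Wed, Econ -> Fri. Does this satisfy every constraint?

No — it violates: Prof. Ben teaches both OS and Chem

The deadline for Networks is Wed — holds.
Econ and HCI share students — holds.
Ethics must be no later than Thu — holds.
Prof. Ben teaches both OS and Chem — violated.
Compilers can't start before Tue — holds.
Statistics is restricted to Tue through Fri — holds.
Ethics and Compilers share students — holds.
The deadline for Econ is Fri — holds.
OS has to be done by Fri — holds.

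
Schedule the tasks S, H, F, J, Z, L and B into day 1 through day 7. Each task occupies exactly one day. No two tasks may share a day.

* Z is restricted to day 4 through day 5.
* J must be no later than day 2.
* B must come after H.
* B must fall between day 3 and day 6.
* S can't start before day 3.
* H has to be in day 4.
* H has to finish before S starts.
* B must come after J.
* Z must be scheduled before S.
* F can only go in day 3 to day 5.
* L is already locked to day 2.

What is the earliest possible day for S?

S is available from day 3; precedence pushes S to at least day 5.
S at day 7 is achievable: B -> day 6; S -> day 7; H -> day 4; F -> day 3; L -> day 2; J -> day 1; Z -> day 5.
Nothing earlier works — the capacity limit rule out every day before day 7.

day 7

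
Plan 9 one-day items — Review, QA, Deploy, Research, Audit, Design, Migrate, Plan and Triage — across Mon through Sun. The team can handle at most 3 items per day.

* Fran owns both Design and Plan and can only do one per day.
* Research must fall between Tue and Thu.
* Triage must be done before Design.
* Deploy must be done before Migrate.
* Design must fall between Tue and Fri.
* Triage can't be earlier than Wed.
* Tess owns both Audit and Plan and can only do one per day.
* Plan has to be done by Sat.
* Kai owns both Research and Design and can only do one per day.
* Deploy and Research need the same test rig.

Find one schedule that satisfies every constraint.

Research in Tue; Plan in Mon; Audit in Wed; Design in Thu; Migrate in Tue; QA in Tue; Review in Mon; Deploy in Mon; Triage in Wed

Checking: Triage(Wed) before Design(Thu); Deploy(Mon) before Migrate(Tue); Design(Thu) != Plan(Mon); Research(Tue) != Design(Thu); Deploy(Mon) != Research(Tue); Audit(Wed) != Plan(Mon); Research=Tue in [Tue,Thu]; Plan=Mon in [Mon,Sat]; Design=Thu in [Tue,Fri]; Triage=Wed in [Wed,Sun]; max 3 per day (cap 3).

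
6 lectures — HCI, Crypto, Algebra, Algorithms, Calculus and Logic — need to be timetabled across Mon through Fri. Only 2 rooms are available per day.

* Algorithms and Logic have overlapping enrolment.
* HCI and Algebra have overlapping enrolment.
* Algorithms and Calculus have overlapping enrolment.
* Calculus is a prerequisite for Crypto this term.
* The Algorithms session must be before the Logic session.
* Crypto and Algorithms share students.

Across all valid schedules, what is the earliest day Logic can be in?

Tue

Precedence pushes Logic to at least Tue.
Logic at Tue is achievable: Algorithms -> Mon; Logic -> Tue; Crypto -> Wed; HCI -> Mon; Algebra -> Wed; Calculus -> Tue.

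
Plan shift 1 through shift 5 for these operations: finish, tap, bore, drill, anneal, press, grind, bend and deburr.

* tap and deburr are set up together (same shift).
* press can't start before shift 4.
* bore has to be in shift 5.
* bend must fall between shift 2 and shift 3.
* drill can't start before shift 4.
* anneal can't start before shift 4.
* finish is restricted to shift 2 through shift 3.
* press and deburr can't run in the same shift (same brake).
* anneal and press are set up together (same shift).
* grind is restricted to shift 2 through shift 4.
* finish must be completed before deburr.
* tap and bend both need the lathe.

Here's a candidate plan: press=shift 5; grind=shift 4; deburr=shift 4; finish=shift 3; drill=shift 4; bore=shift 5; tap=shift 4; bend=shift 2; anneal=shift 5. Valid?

tap and bend both need the lathe — holds.
bend must fall between shift 2 and shift 3 — holds.
finish must be completed before deburr — holds.
finish is restricted to shift 2 through shift 3 — holds.
press and deburr can't run in the same shift (same brake) — holds.
press can't start before shift 4 — holds.
anneal can't start before shift 4 — holds.
bore has to be in shift 5 — holds.
anneal and press are set up together (same shift) — holds.
drill can't start before shift 4 — holds.
grind is restricted to shift 2 through shift 4 — holds.
tap and deburr are set up together (same shift) — holds.

Valid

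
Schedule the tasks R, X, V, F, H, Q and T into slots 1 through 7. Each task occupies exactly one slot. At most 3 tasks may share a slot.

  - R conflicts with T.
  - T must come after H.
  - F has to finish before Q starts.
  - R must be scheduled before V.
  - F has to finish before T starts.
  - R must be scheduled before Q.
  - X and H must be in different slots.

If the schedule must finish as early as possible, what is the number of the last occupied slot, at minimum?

3

The precedence chain requires at least 2 distinct slots.
With at most 3 per slot and 7 tasks, at least 3 slots are needed.
3 works (last occupied slot: 3): for example X in 3, H in 1, V in 2, Q in 2, R in 1, T in 2, F in 1.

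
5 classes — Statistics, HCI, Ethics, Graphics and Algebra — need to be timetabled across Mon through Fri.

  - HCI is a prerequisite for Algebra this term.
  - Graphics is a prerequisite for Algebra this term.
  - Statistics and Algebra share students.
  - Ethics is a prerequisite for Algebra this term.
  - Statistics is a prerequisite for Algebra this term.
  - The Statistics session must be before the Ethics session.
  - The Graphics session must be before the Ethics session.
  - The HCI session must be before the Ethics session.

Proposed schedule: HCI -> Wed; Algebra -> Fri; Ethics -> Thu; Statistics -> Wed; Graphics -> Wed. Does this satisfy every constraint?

Yes, all constraints hold

Statistics is a prerequisite for Algebra this term — holds.
The Statistics session must be before the Ethics session — holds.
The Graphics session must be before the Ethics session — holds.
Statistics and Algebra share students — holds.
HCI is a prerequisite for Algebra this term — holds.
Graphics is a prerequisite for Algebra this term — holds.
The HCI session must be before the Ethics session — holds.
Ethics is a prerequisite for Algebra this term — holds.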